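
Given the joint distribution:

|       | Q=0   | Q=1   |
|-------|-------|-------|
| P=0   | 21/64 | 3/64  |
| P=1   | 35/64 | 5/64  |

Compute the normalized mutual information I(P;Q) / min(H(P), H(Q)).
Marginal P(P) (row sums):
  P(P=0) = 21/64 + 3/64 = 3/8
  P(P=1) = 35/64 + 5/64 = 5/8
Marginal P(Q) (column sums):
  P(Q=0) = 21/64 + 35/64 = 7/8
  P(Q=1) = 3/64 + 5/64 = 1/8

H(P) = -[(3/8)·log₂(3/8) + (5/8)·log₂(5/8)]
  = 0.5306 + 0.4238
  = 0.9544 bits
H(Q) = -[(7/8)·log₂(7/8) + (1/8)·log₂(1/8)]
  = 0.1686 + 0.3750
  = 0.5436 bits
H(P,Q) = -[(21/64)·log₂(21/64) + (3/64)·log₂(3/64) + (35/64)·log₂(35/64) + (5/64)·log₂(5/64)]
  = 0.5275 + 0.2070 + 0.4762 + 0.2873
  = 1.4980 bits

I(P;Q) = H(P) + H(Q) - H(P,Q)
  = 0.9544 + 0.5436 - 1.4980
  = 0.0000 bits

min(H(P), H(Q)) = min(0.9544, 0.5436) = 0.5436 bits
Normalized MI = 0.0000 / 0.5436 = 0.0000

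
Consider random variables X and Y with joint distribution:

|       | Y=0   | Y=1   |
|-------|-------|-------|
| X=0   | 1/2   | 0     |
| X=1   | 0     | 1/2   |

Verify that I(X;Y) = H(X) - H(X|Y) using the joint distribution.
Left side, from I(X;Y) = H(X) + H(Y) - H(X,Y):
Marginal P(X) (row sums):
  P(X=0) = 1/2 + 0 = 1/2
  P(X=1) = 0 + 1/2 = 1/2
Marginal P(Y) (column sums):
  P(Y=0) = 1/2 + 0 = 1/2
  P(Y=1) = 0 + 1/2 = 1/2

H(X) = -[(1/2)·log₂(1/2) + (1/2)·log₂(1/2)]
  = 0.5000 + 0.5000
  = 1.0000 bits
H(Y) = -[(1/2)·log₂(1/2) + (1/2)·log₂(1/2)]
  = 0.5000 + 0.5000
  = 1.0000 bits
H(X,Y) = -[(1/2)·log₂(1/2) + (1/2)·log₂(1/2)]
  = 0.5000 + 0.5000
  = 1.0000 bits

I(X;Y) = H(X) + H(Y) - H(X,Y)
  = 1.0000 + 1.0000 - 1.0000
  = 1.0000 bits

Right side, with H(X|Y) computed directly from the conditional probabilities:
H(X|Y) = -Σ P(X,Y)·log₂ P(X|Y), where P(X|Y) = P(X,Y) / P(Y)
  (cells with P(X,Y) = 0 contribute 0)
  (X=0,Y=0): P(X|Y) = (1/2)/(1/2) = 1;  -(1/2)·log₂(1) = 0.0000
  (X=1,Y=1): P(X|Y) = (1/2)/(1/2) = 1;  -(1/2)·log₂(1) = 0.0000
H(X|Y) = 0.0000 + 0.0000
  = 0.0000 bits
H(X) - H(X|Y) = 1.0000 - 0.0000 = 1.0000 bits

Both sides equal 1.0000 bits, so I(X;Y) = H(X) - H(X|Y) ✓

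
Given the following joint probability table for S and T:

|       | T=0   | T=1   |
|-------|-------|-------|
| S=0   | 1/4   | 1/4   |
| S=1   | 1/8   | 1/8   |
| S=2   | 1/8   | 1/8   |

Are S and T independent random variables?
Marginal P(S) (row sums):
  P(S=0) = 1/4 + 1/4 = 1/2
  P(S=1) = 1/8 + 1/8 = 1/4
  P(S=2) = 1/8 + 1/8 = 1/4
Marginal P(T) (column sums):
  P(T=0) = 1/4 + 1/8 + 1/8 = 1/2
  P(T=1) = 1/4 + 1/8 + 1/8 = 1/2

S and T are independent iff P(S=i,T=j) = P(S=i)·P(T=j) for every cell.
  P(S=0)·P(T=0) = 1/2 × 1/2 = 1/4 = P(S=0,T=0) ✓
  P(S=0)·P(T=1) = 1/2 × 1/2 = 1/4 = P(S=0,T=1) ✓
  P(S=1)·P(T=0) = 1/4 × 1/2 = 1/8 = P(S=1,T=0) ✓
  P(S=1)·P(T=1) = 1/4 × 1/2 = 1/8 = P(S=1,T=1) ✓
  P(S=2)·P(T=0) = 1/4 × 1/2 = 1/8 = P(S=2,T=0) ✓
  P(S=2)·P(T=1) = 1/4 × 1/2 = 1/8 = P(S=2,T=1) ✓

Yes, S and T are independent: every cell factors, so I(S;T) = 0 bits.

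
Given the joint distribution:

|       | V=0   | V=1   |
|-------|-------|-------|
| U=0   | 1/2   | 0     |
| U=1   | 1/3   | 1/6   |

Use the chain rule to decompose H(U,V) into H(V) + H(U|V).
By the chain rule: H(U,V) = H(V) + H(U|V)

Marginal P(V) (column sums):
  P(V=0) = 1/2 + 1/3 = 5/6
  P(V=1) = 0 + 1/6 = 1/6
H(V) = -[(5/6)·log₂(5/6) + (1/6)·log₂(1/6)]
  = 0.2192 + 0.4308
  = 0.6500 bits
H(U|V) = -Σ P(U,V)·log₂ P(U|V), where P(U|V) = P(U,V) / P(V)
  (cells with P(U,V) = 0 contribute 0)
  (U=0,V=0): P(U|V) = (1/2)/(5/6) = 3/5;  -(1/2)·log₂(3/5) = 0.3685
  (U=1,V=0): P(U|V) = (1/3)/(5/6) = 2/5;  -(1/3)·log₂(2/5) = 0.4406
  (U=1,V=1): P(U|V) = (1/6)/(1/6) = 1;  -(1/6)·log₂(1) = 0.0000
H(U|V) = 0.3685 + 0.4406 + 0.0000
  = 0.8091 bits

H(U,V) = H(V) + H(U|V) = 0.6500 + 0.8091 = 1.4591 bits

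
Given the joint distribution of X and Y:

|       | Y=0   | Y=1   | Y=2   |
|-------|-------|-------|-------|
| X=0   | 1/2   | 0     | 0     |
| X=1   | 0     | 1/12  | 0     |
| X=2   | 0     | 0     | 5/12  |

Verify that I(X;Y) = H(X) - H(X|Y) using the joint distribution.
Left side, from I(X;Y) = H(X) + H(Y) - H(X,Y):
Marginal P(X) (row sums):
  P(X=0) = 1/2 + 0 + 0 = 1/2
  P(X=1) = 0 + 1/12 + 0 = 1/12
  P(X=2) = 0 + 0 + 5/12 = 5/12
Marginal P(Y) (column sums):
  P(Y=0) = 1/2 + 0 + 0 = 1/2
  P(Y=1) = 0 + 1/12 + 0 = 1/12
  P(Y=2) = 0 + 0 + 5/12 = 5/12

H(X) = -[(1/2)·log₂(1/2) + (1/12)·log₂(1/12) + (5/12)·log₂(5/12)]
  = 0.5000 + 0.2987 + 0.5263
  = 1.3250 bits
H(Y) = -[(1/2)·log₂(1/2) + (1/12)·log₂(1/12) + (5/12)·log₂(5/12)]
  = 0.5000 + 0.2987 + 0.5263
  = 1.3250 bits
H(X,Y) = -[(1/2)·log₂(1/2) + (1/12)·log₂(1/12) + (5/12)·log₂(5/12)]
  = 0.5000 + 0.2987 + 0.5263
  = 1.3250 bits

I(X;Y) = H(X) + H(Y) - H(X,Y)
  = 1.3250 + 1.3250 - 1.3250
  = 1.3250 bits

Right side, with H(X|Y) computed directly from the conditional probabilities:
H(X|Y) = -Σ P(X,Y)·log₂ P(X|Y), where P(X|Y) = P(X,Y) / P(Y)
  (cells with P(X,Y) = 0 contribute 0)
  (X=0,Y=0): P(X|Y) = (1/2)/(1/2) = 1;  -(1/2)·log₂(1) = 0.0000
  (X=1,Y=1): P(X|Y) = (1/12)/(1/12) = 1;  -(1/12)·log₂(1) = 0.0000
  (X=2,Y=2): P(X|Y) = (5/12)/(5/12) = 1;  -(5/12)·log₂(1) = 0.0000
H(X|Y) = 0.0000 + 0.0000 + 0.0000
  = 0.0000 bits
H(X) - H(X|Y) = 1.3250 - 0.0000 = 1.3250 bits

Both sides equal 1.3250 bits, so I(X;Y) = H(X) - H(X|Y) ✓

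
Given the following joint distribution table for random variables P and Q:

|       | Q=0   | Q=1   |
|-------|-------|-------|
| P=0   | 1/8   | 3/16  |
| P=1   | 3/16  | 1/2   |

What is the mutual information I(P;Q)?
Marginal P(P) (row sums):
  P(P=0) = 1/8 + 3/16 = 5/16
  P(P=1) = 3/16 + 1/2 = 11/16
Marginal P(Q) (column sums):
  P(Q=0) = 1/8 + 3/16 = 5/16
  P(Q=1) = 3/16 + 1/2 = 11/16

H(P) = -[(5/16)·log₂(5/16) + (11/16)·log₂(11/16)]
  = 0.5244 + 0.3716
  = 0.8960 bits
H(Q) = -[(5/16)·log₂(5/16) + (11/16)·log₂(11/16)]
  = 0.5244 + 0.3716
  = 0.8960 bits
H(P,Q) = -[(1/8)·log₂(1/8) + (3/16)·log₂(3/16) + (3/16)·log₂(3/16) + (1/2)·log₂(1/2)]
  = 0.3750 + 0.4528 + 0.4528 + 0.5000
  = 1.7806 bits

I(P;Q) = H(P) + H(Q) - H(P,Q)
  = 0.8960 + 0.8960 - 1.7806
  = 0.0114 bits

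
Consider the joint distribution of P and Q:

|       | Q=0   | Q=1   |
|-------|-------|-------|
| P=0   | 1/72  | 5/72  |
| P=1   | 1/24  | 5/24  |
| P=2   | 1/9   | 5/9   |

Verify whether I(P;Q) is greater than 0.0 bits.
Marginal P(P) (row sums):
  P(P=0) = 1/72 + 5/72 = 1/12
  P(P=1) = 1/24 + 5/24 = 1/4
  P(P=2) = 1/9 + 5/9 = 2/3
Marginal P(Q) (column sums):
  P(Q=0) = 1/72 + 1/24 + 1/9 = 1/6
  P(Q=1) = 5/72 + 5/24 + 5/9 = 5/6

H(P) = -[(1/12)·log₂(1/12) + (1/4)·log₂(1/4) + (2/3)·log₂(2/3)]
  = 0.2987 + 0.5000 + 0.3900
  = 1.1887 bits
H(Q) = -[(1/6)·log₂(1/6) + (5/6)·log₂(5/6)]
  = 0.4308 + 0.2192
  = 0.6500 bits
H(P,Q) = -[(1/72)·log₂(1/72) + (5/72)·log₂(5/72) + (1/24)·log₂(1/24) + (5/24)·log₂(5/24) + (1/9)·log₂(1/9) + (5/9)·log₂(5/9)]
  = 0.0857 + 0.2672 + 0.1910 + 0.4715 + 0.3522 + 0.4711
  = 1.8387 bits

I(P;Q) = H(P) + H(Q) - H(P,Q)
  = 1.1887 + 0.6500 - 1.8387
  = 0.0000 bits

No. I(P;Q) = 0.0000 bits, which is ≤ 0.0 bits.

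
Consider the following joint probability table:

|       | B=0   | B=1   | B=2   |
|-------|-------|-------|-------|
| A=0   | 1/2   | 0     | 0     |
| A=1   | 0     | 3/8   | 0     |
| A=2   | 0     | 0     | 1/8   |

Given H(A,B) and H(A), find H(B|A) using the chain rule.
From the chain rule: H(A,B) = H(A) + H(B|A)
Therefore: H(B|A) = H(A,B) - H(A)

H(A,B) = -[(1/2)·log₂(1/2) + (3/8)·log₂(3/8) + (1/8)·log₂(1/8)]
  = 0.5000 + 0.5306 + 0.3750
  = 1.4056 bits
Marginal P(A) (row sums):
  P(A=0) = 1/2 + 0 + 0 = 1/2
  P(A=1) = 0 + 3/8 + 0 = 3/8
  P(A=2) = 0 + 0 + 1/8 = 1/8
H(A) = -[(1/2)·log₂(1/2) + (3/8)·log₂(3/8) + (1/8)·log₂(1/8)]
  = 0.5000 + 0.5306 + 0.3750
  = 1.4056 bits

H(B|A) = 1.4056 - 1.4056 = 0.0000 bits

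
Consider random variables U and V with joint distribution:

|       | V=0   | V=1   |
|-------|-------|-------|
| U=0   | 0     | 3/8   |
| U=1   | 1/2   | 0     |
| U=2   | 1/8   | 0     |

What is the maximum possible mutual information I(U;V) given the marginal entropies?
The upper bound on mutual information is I(U;V) ≤ min(H(U), H(V)).

Marginal P(U) (row sums):
  P(U=0) = 0 + 3/8 = 3/8
  P(U=1) = 1/2 + 0 = 1/2
  P(U=2) = 1/8 + 0 = 1/8
Marginal P(V) (column sums):
  P(V=0) = 0 + 1/2 + 1/8 = 5/8
  P(V=1) = 3/8 + 0 + 0 = 3/8

H(U) = -[(3/8)·log₂(3/8) + (1/2)·log₂(1/2) + (1/8)·log₂(1/8)]
  = 0.5306 + 0.5000 + 0.3750
  = 1.4056 bits
H(V) = -[(5/8)·log₂(5/8) + (3/8)·log₂(3/8)]
  = 0.4238 + 0.5306
  = 0.9544 bits

Maximum possible I(U;V) = min(1.4056, 0.9544) = 0.9544 bits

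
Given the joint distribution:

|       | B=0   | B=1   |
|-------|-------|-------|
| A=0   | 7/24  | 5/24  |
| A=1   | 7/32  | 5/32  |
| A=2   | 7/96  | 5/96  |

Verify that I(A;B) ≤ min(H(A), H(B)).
Marginal P(A) (row sums):
  P(A=0) = 7/24 + 5/24 = 1/2
  P(A=1) = 7/32 + 5/32 = 3/8
  P(A=2) = 7/96 + 5/96 = 1/8
Marginal P(B) (column sums):
  P(B=0) = 7/24 + 7/32 + 7/96 = 7/12
  P(B=1) = 5/24 + 5/32 + 5/96 = 5/12

H(A) = -[(1/2)·log₂(1/2) + (3/8)·log₂(3/8) + (1/8)·log₂(1/8)]
  = 0.5000 + 0.5306 + 0.3750
  = 1.4056 bits
H(B) = -[(7/12)·log₂(7/12) + (5/12)·log₂(5/12)]
  = 0.4536 + 0.5263
  = 0.9799 bits
H(A,B) = -[(7/24)·log₂(7/24) + (5/24)·log₂(5/24) + (7/32)·log₂(7/32) + (5/32)·log₂(5/32) + (7/96)·log₂(7/96) + (5/96)·log₂(5/96)]
  = 0.5185 + 0.4715 + 0.4796 + 0.4184 + 0.2755 + 0.2220
  = 2.3855 bits

I(A;B) = H(A) + H(B) - H(A,B)
  = 1.4056 + 0.9799 - 2.3855
  = 0.0000 bits

min(H(A), H(B)) = min(1.4056, 0.9799) = 0.9799 bits
Since 0.0000 ≤ 0.9799, the bound is satisfied ✓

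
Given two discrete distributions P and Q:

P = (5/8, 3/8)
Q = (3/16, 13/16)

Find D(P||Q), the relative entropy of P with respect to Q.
D(P||Q) = Σ P(i) log₂(P(i)/Q(i))
  i=0: (5/8) × log₂((5/8)/(3/16)) = (5/8) × log₂(10/3) = 1.0856
  i=1: (3/8) × log₂((3/8)/(13/16)) = (3/8) × log₂(6/13) = -0.4183
D(P||Q) = 1.0856 - 0.4183
  = 0.6673 bits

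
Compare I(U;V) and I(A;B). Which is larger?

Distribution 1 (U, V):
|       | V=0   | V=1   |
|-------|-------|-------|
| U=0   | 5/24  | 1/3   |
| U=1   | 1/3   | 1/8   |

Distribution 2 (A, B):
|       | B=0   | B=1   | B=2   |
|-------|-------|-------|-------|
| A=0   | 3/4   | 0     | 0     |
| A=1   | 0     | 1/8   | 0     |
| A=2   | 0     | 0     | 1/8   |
Distribution 1 (U, V):
Marginal P(U) (row sums):
  P(U=0) = 5/24 + 1/3 = 13/24
  P(U=1) = 1/3 + 1/8 = 11/24
Marginal P(V) (column sums):
  P(V=0) = 5/24 + 1/3 = 13/24
  P(V=1) = 1/3 + 1/8 = 11/24

H(U) = -[(13/24)·log₂(13/24) + (11/24)·log₂(11/24)]
  = 0.4791 + 0.5159
  = 0.9950 bits
H(V) = -[(13/24)·log₂(13/24) + (11/24)·log₂(11/24)]
  = 0.4791 + 0.5159
  = 0.9950 bits
H(U,V) = -[(5/24)·log₂(5/24) + (1/3)·log₂(1/3) + (1/3)·log₂(1/3) + (1/8)·log₂(1/8)]
  = 0.4715 + 0.5283 + 0.5283 + 0.3750
  = 1.9031 bits

I(U;V) = H(U) + H(V) - H(U,V)
  = 0.9950 + 0.9950 - 1.9031
  = 0.0869 bits

Distribution 2 (A, B):
Marginal P(A) (row sums):
  P(A=0) = 3/4 + 0 + 0 = 3/4
  P(A=1) = 0 + 1/8 + 0 = 1/8
  P(A=2) = 0 + 0 + 1/8 = 1/8
Marginal P(B) (column sums):
  P(B=0) = 3/4 + 0 + 0 = 3/4
  P(B=1) = 0 + 1/8 + 0 = 1/8
  P(B=2) = 0 + 0 + 1/8 = 1/8

H(A) = -[(3/4)·log₂(3/4) + (1/8)·log₂(1/8) + (1/8)·log₂(1/8)]
  = 0.3113 + 0.3750 + 0.3750
  = 1.0613 bits
H(B) = -[(3/4)·log₂(3/4) + (1/8)·log₂(1/8) + (1/8)·log₂(1/8)]
  = 0.3113 + 0.3750 + 0.3750
  = 1.0613 bits
H(A,B) = -[(3/4)·log₂(3/4) + (1/8)·log₂(1/8) + (1/8)·log₂(1/8)]
  = 0.3113 + 0.3750 + 0.3750
  = 1.0613 bits

I(A;B) = H(A) + H(B) - H(A,B)
  = 1.0613 + 1.0613 - 1.0613
  = 1.0613 bits

I(A;B) = 1.0613 bits > I(U;V) = 0.0869 bits, so (A, B) has the higher mutual information (stronger dependence).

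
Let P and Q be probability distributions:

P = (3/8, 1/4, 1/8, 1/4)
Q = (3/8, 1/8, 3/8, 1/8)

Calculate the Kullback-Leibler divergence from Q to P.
D(P||Q) = Σ P(i) log₂(P(i)/Q(i))
  i=0: (3/8) × log₂((3/8)/(3/8)) = (3/8) × log₂(1) = 0.0000
  i=1: (1/4) × log₂((1/4)/(1/8)) = (1/4) × log₂(2) = 0.2500
  i=2: (1/8) × log₂((1/8)/(3/8)) = (1/8) × log₂(1/3) = -0.1981
  i=3: (1/4) × log₂((1/4)/(1/8)) = (1/4) × log₂(2) = 0.2500
D(P||Q) = 0.0000 + 0.2500 - 0.1981 + 0.2500
  = 0.3019 bits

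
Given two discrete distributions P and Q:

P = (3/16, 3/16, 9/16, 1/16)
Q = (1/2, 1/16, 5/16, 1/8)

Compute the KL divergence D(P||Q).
D(P||Q) = Σ P(i) log₂(P(i)/Q(i))
  i=0: (3/16) × log₂((3/16)/(1/2)) = (3/16) × log₂(3/8) = -0.2653
  i=1: (3/16) × log₂((3/16)/(1/16)) = (3/16) × log₂(3) = 0.2972
  i=2: (9/16) × log₂((9/16)/(5/16)) = (9/16) × log₂(9/5) = 0.4770
  i=3: (1/16) × log₂((1/16)/(1/8)) = (1/16) × log₂(1/2) = -0.0625
D(P||Q) = -0.2653 + 0.2972 + 0.4770 - 0.0625
  = 0.4464 bits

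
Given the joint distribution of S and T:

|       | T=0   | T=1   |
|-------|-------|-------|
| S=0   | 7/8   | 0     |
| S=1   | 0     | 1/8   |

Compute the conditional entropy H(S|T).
Marginal P(T) (column sums):
  P(T=0) = 7/8 + 0 = 7/8
  P(T=1) = 0 + 1/8 = 1/8

H(S|T) = -Σ P(S,T)·log₂ P(S|T), where P(S|T) = P(S,T) / P(T)
  (cells with P(S,T) = 0 contribute 0)
  (S=0,T=0): P(S|T) = (7/8)/(7/8) = 1;  -(7/8)·log₂(1) = 0.0000
  (S=1,T=1): P(S|T) = (1/8)/(1/8) = 1;  -(1/8)·log₂(1) = 0.0000
H(S|T) = 0.0000 + 0.0000
  = 0.0000 bits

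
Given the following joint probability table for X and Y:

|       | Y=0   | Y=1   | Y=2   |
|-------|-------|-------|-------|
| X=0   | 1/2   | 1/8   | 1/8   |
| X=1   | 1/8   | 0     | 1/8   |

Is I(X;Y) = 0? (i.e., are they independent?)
Marginal P(X) (row sums):
  P(X=0) = 1/2 + 1/8 + 1/8 = 3/4
  P(X=1) = 1/8 + 0 + 1/8 = 1/4
Marginal P(Y) (column sums):
  P(Y=0) = 1/2 + 1/8 = 5/8
  P(Y=1) = 1/8 + 0 = 1/8
  P(Y=2) = 1/8 + 1/8 = 1/4

X and Y are independent iff P(X=i,Y=j) = P(X=i)·P(Y=j) for every cell.
  P(X=0)·P(Y=0) = 3/4 × 5/8 = 15/32, but P(X=0,Y=0) = 1/2 ✗

No, X and Y are not independent. Quantitatively, I(X;Y) > 0:

H(X) = -[(3/4)·log₂(3/4) + (1/4)·log₂(1/4)]
  = 0.3113 + 0.5000
  = 0.8113 bits
H(Y) = -[(5/8)·log₂(5/8) + (1/8)·log₂(1/8) + (1/4)·log₂(1/4)]
  = 0.4238 + 0.3750 + 0.5000
  = 1.2988 bits
H(X,Y) = -[(1/2)·log₂(1/2) + (1/8)·log₂(1/8) + (1/8)·log₂(1/8) + (1/8)·log₂(1/8) + (1/8)·log₂(1/8)]
  = 0.5000 + 0.3750 + 0.3750 + 0.3750 + 0.3750
  = 2.0000 bits
I(X;Y) = H(X) + H(Y) - H(X,Y) = 0.8113 + 1.2988 - 2.0000 = 0.1101 bits > 0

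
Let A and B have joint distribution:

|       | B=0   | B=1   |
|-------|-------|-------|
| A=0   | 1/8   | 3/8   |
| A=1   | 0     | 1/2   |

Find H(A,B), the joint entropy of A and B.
H(A,B) = -Σ P(A,B) log₂ P(A,B), summed over the non-zero cells:
H(A,B) = -[(1/8)·log₂(1/8) + (3/8)·log₂(3/8) + (1/2)·log₂(1/2)]
  = 0.3750 + 0.5306 + 0.5000
  = 1.4056 bits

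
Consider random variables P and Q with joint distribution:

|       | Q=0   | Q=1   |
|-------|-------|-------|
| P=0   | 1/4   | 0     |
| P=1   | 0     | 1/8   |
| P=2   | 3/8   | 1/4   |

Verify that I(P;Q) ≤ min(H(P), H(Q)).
Marginal P(P) (row sums):
  P(P=0) = 1/4 + 0 = 1/4
  P(P=1) = 0 + 1/8 = 1/8
  P(P=2) = 3/8 + 1/4 = 5/8
Marginal P(Q) (column sums):
  P(Q=0) = 1/4 + 0 + 3/8 = 5/8
  P(Q=1) = 0 + 1/8 + 1/4 = 3/8

H(P) = -[(1/4)·log₂(1/4) + (1/8)·log₂(1/8) + (5/8)·log₂(5/8)]
  = 0.5000 + 0.3750 + 0.4238
  = 1.2988 bits
H(Q) = -[(5/8)·log₂(5/8) + (3/8)·log₂(3/8)]
  = 0.4238 + 0.5306
  = 0.9544 bits
H(P,Q) = -[(1/4)·log₂(1/4) + (1/8)·log₂(1/8) + (3/8)·log₂(3/8) + (1/4)·log₂(1/4)]
  = 0.5000 + 0.3750 + 0.5306 + 0.5000
  = 1.9056 bits

I(P;Q) = H(P) + H(Q) - H(P,Q)
  = 1.2988 + 0.9544 - 1.9056
  = 0.3476 bits

min(H(P), H(Q)) = min(1.2988, 0.9544) = 0.9544 bits
Since 0.3476 ≤ 0.9544, the bound is satisfied ✓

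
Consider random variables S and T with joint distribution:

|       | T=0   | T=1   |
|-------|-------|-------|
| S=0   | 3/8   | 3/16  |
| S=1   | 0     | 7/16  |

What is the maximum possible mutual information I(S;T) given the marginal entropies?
The upper bound on mutual information is I(S;T) ≤ min(H(S), H(T)).

Marginal P(S) (row sums):
  P(S=0) = 3/8 + 3/16 = 9/16
  P(S=1) = 0 + 7/16 = 7/16
Marginal P(T) (column sums):
  P(T=0) = 3/8 + 0 = 3/8
  P(T=1) = 3/16 + 7/16 = 5/8

H(S) = -[(9/16)·log₂(9/16) + (7/16)·log₂(7/16)]
  = 0.4669 + 0.5218
  = 0.9887 bits
H(T) = -[(3/8)·log₂(3/8) + (5/8)·log₂(5/8)]
  = 0.5306 + 0.4238
  = 0.9544 bits

Maximum possible I(S;T) = min(0.9887, 0.9544) = 0.9544 bits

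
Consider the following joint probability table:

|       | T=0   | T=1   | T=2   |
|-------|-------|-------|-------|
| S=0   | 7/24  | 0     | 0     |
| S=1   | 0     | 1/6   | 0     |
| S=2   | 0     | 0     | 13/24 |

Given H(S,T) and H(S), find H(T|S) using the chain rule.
From the chain rule: H(S,T) = H(S) + H(T|S)
Therefore: H(T|S) = H(S,T) - H(S)

H(S,T) = -[(7/24)·log₂(7/24) + (1/6)·log₂(1/6) + (13/24)·log₂(13/24)]
  = 0.5185 + 0.4308 + 0.4791
  = 1.4284 bits
Marginal P(S) (row sums):
  P(S=0) = 7/24 + 0 + 0 = 7/24
  P(S=1) = 0 + 1/6 + 0 = 1/6
  P(S=2) = 0 + 0 + 13/24 = 13/24
H(S) = -[(7/24)·log₂(7/24) + (1/6)·log₂(1/6) + (13/24)·log₂(13/24)]
  = 0.5185 + 0.4308 + 0.4791
  = 1.4284 bits

H(T|S) = 1.4284 - 1.4284 = 0.0000 bits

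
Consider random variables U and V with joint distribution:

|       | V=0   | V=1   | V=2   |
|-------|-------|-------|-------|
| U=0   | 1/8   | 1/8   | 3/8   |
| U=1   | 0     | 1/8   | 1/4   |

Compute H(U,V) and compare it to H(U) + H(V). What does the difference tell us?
Marginal P(U) (row sums):
  P(U=0) = 1/8 + 1/8 + 3/8 = 5/8
  P(U=1) = 0 + 1/8 + 1/4 = 3/8
Marginal P(V) (column sums):
  P(V=0) = 1/8 + 0 = 1/8
  P(V=1) = 1/8 + 1/8 = 1/4
  P(V=2) = 3/8 + 1/4 = 5/8

H(U,V) = -[(1/8)·log₂(1/8) + (1/8)·log₂(1/8) + (3/8)·log₂(3/8) + (1/8)·log₂(1/8) + (1/4)·log₂(1/4)]
  = 0.3750 + 0.3750 + 0.5306 + 0.3750 + 0.5000
  = 2.1556 bits
H(U) = -[(5/8)·log₂(5/8) + (3/8)·log₂(3/8)]
  = 0.4238 + 0.5306
  = 0.9544 bits
H(V) = -[(1/8)·log₂(1/8) + (1/4)·log₂(1/4) + (5/8)·log₂(5/8)]
  = 0.3750 + 0.5000 + 0.4238
  = 1.2988 bits

H(U) + H(V) = 0.9544 + 1.2988 = 2.2532 bits
Difference: H(U) + H(V) - H(U,V) = 2.2532 - 2.1556 = 0.0976 bits = I(U;V)

The difference is the mutual information; it is positive here, so U and V are dependent (knowing one reduces uncertainty about the other by 0.0976 bits).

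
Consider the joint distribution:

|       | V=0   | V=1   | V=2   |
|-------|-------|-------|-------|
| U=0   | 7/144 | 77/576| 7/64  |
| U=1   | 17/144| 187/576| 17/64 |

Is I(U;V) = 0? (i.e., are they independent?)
Marginal P(U) (row sums):
  P(U=0) = 7/144 + 77/576 + 7/64 = 7/24
  P(U=1) = 17/144 + 187/576 + 17/64 = 17/24
Marginal P(V) (column sums):
  P(V=0) = 7/144 + 17/144 = 1/6
  P(V=1) = 77/576 + 187/576 = 11/24
  P(V=2) = 7/64 + 17/64 = 3/8

U and V are independent iff P(U=i,V=j) = P(U=i)·P(V=j) for every cell.
  P(U=0)·P(V=0) = 7/24 × 1/6 = 7/144 = P(U=0,V=0) ✓
  P(U=0)·P(V=1) = 7/24 × 11/24 = 77/576 = P(U=0,V=1) ✓
  P(U=0)·P(V=2) = 7/24 × 3/8 = 7/64 = P(U=0,V=2) ✓
  P(U=1)·P(V=0) = 17/24 × 1/6 = 17/144 = P(U=1,V=0) ✓
  P(U=1)·P(V=1) = 17/24 × 11/24 = 187/576 = P(U=1,V=1) ✓
  P(U=1)·P(V=2) = 17/24 × 3/8 = 17/64 = P(U=1,V=2) ✓

Yes, U and V are independent: every cell factors, so I(U;V) = 0 bits.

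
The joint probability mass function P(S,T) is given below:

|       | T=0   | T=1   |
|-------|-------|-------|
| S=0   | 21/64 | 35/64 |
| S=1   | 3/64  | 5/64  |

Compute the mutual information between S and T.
Marginal P(S) (row sums):
  P(S=0) = 21/64 + 35/64 = 7/8
  P(S=1) = 3/64 + 5/64 = 1/8
Marginal P(T) (column sums):
  P(T=0) = 21/64 + 3/64 = 3/8
  P(T=1) = 35/64 + 5/64 = 5/8

H(S) = -[(7/8)·log₂(7/8) + (1/8)·log₂(1/8)]
  = 0.1686 + 0.3750
  = 0.5436 bits
H(T) = -[(3/8)·log₂(3/8) + (5/8)·log₂(5/8)]
  = 0.5306 + 0.4238
  = 0.9544 bits
H(S,T) = -[(21/64)·log₂(21/64) + (35/64)·log₂(35/64) + (3/64)·log₂(3/64) + (5/64)·log₂(5/64)]
  = 0.5275 + 0.4762 + 0.2070 + 0.2873
  = 1.4980 bits

I(S;T) = H(S) + H(T) - H(S,T)
  = 0.5436 + 0.9544 - 1.4980
  = 0.0000 bits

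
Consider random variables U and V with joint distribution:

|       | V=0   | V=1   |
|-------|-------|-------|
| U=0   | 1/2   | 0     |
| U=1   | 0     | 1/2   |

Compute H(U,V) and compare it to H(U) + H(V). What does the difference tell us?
Marginal P(U) (row sums):
  P(U=0) = 1/2 + 0 = 1/2
  P(U=1) = 0 + 1/2 = 1/2
Marginal P(V) (column sums):
  P(V=0) = 1/2 + 0 = 1/2
  P(V=1) = 0 + 1/2 = 1/2

H(U,V) = -[(1/2)·log₂(1/2) + (1/2)·log₂(1/2)]
  = 0.5000 + 0.5000
  = 1.0000 bits
H(U) = -[(1/2)·log₂(1/2) + (1/2)·log₂(1/2)]
  = 0.5000 + 0.5000
  = 1.0000 bits
H(V) = -[(1/2)·log₂(1/2) + (1/2)·log₂(1/2)]
  = 0.5000 + 0.5000
  = 1.0000 bits

H(U) + H(V) = 1.0000 + 1.0000 = 2.0000 bits
Difference: H(U) + H(V) - H(U,V) = 2.0000 - 1.0000 = 1.0000 bits = I(U;V)

The difference is the mutual information; it is positive here, so U and V are dependent (knowing one reduces uncertainty about the other by 1.0000 bits).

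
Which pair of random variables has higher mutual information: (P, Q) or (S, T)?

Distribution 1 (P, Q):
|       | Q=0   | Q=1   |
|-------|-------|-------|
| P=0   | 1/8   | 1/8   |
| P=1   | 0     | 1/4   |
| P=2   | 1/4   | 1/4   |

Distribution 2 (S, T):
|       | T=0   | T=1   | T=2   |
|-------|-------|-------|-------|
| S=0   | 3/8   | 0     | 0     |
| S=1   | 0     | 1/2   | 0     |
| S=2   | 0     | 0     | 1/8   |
Distribution 1 (P, Q):
Marginal P(P) (row sums):
  P(P=0) = 1/8 + 1/8 = 1/4
  P(P=1) = 0 + 1/4 = 1/4
  P(P=2) = 1/4 + 1/4 = 1/2
Marginal P(Q) (column sums):
  P(Q=0) = 1/8 + 0 + 1/4 = 3/8
  P(Q=1) = 1/8 + 1/4 + 1/4 = 5/8

H(P) = -[(1/4)·log₂(1/4) + (1/4)·log₂(1/4) + (1/2)·log₂(1/2)]
  = 0.5000 + 0.5000 + 0.5000
  = 1.5000 bits
H(Q) = -[(3/8)·log₂(3/8) + (5/8)·log₂(5/8)]
  = 0.5306 + 0.4238
  = 0.9544 bits
H(P,Q) = -[(1/8)·log₂(1/8) + (1/8)·log₂(1/8) + (1/4)·log₂(1/4) + (1/4)·log₂(1/4) + (1/4)·log₂(1/4)]
  = 0.3750 + 0.3750 + 0.5000 + 0.5000 + 0.5000
  = 2.2500 bits

I(P;Q) = H(P) + H(Q) - H(P,Q)
  = 1.5000 + 0.9544 - 2.2500
  = 0.2044 bits

Distribution 2 (S, T):
Marginal P(S) (row sums):
  P(S=0) = 3/8 + 0 + 0 = 3/8
  P(S=1) = 0 + 1/2 + 0 = 1/2
  P(S=2) = 0 + 0 + 1/8 = 1/8
Marginal P(T) (column sums):
  P(T=0) = 3/8 + 0 + 0 = 3/8
  P(T=1) = 0 + 1/2 + 0 = 1/2
  P(T=2) = 0 + 0 + 1/8 = 1/8

H(S) = -[(3/8)·log₂(3/8) + (1/2)·log₂(1/2) + (1/8)·log₂(1/8)]
  = 0.5306 + 0.5000 + 0.3750
  = 1.4056 bits
H(T) = -[(3/8)·log₂(3/8) + (1/2)·log₂(1/2) + (1/8)·log₂(1/8)]
  = 0.5306 + 0.5000 + 0.3750
  = 1.4056 bits
H(S,T) = -[(3/8)·log₂(3/8) + (1/2)·log₂(1/2) + (1/8)·log₂(1/8)]
  = 0.5306 + 0.5000 + 0.3750
  = 1.4056 bits

I(S;T) = H(S) + H(T) - H(S,T)
  = 1.4056 + 1.4056 - 1.4056
  = 1.4056 bits

I(S;T) = 1.4056 bits > I(P;Q) = 0.2044 bits, so (S, T) has the higher mutual information (stronger dependence).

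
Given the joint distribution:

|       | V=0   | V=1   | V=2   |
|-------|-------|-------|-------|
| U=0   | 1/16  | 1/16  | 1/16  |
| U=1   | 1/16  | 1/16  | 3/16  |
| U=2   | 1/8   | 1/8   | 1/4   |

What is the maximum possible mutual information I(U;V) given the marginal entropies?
The upper bound on mutual information is I(U;V) ≤ min(H(U), H(V)).

Marginal P(U) (row sums):
  P(U=0) = 1/16 + 1/16 + 1/16 = 3/16
  P(U=1) = 1/16 + 1/16 + 3/16 = 5/16
  P(U=2) = 1/8 + 1/8 + 1/4 = 1/2
Marginal P(V) (column sums):
  P(V=0) = 1/16 + 1/16 + 1/8 = 1/4
  P(V=1) = 1/16 + 1/16 + 1/8 = 1/4
  P(V=2) = 1/16 + 3/16 + 1/4 = 1/2

H(U) = -[(3/16)·log₂(3/16) + (5/16)·log₂(5/16) + (1/2)·log₂(1/2)]
  = 0.4528 + 0.5244 + 0.5000
  = 1.4772 bits
H(V) = -[(1/4)·log₂(1/4) + (1/4)·log₂(1/4) + (1/2)·log₂(1/2)]
  = 0.5000 + 0.5000 + 0.5000
  = 1.5000 bits

Maximum possible I(U;V) = min(1.4772, 1.5000) = 1.4772 bits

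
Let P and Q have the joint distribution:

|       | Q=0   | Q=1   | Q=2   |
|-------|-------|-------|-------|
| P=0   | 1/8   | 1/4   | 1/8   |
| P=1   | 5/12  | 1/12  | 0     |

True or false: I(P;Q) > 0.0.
Marginal P(P) (row sums):
  P(P=0) = 1/8 + 1/4 + 1/8 = 1/2
  P(P=1) = 5/12 + 1/12 + 0 = 1/2
Marginal P(Q) (column sums):
  P(Q=0) = 1/8 + 5/12 = 13/24
  P(Q=1) = 1/4 + 1/12 = 1/3
  P(Q=2) = 1/8 + 0 = 1/8

H(P) = -[(1/2)·log₂(1/2) + (1/2)·log₂(1/2)]
  = 0.5000 + 0.5000
  = 1.0000 bits
H(Q) = -[(13/24)·log₂(13/24) + (1/3)·log₂(1/3) + (1/8)·log₂(1/8)]
  = 0.4791 + 0.5283 + 0.3750
  = 1.3824 bits
H(P,Q) = -[(1/8)·log₂(1/8) + (1/4)·log₂(1/4) + (1/8)·log₂(1/8) + (5/12)·log₂(5/12) + (1/12)·log₂(1/12)]
  = 0.3750 + 0.5000 + 0.3750 + 0.5263 + 0.2987
  = 2.0750 bits

I(P;Q) = H(P) + H(Q) - H(P,Q)
  = 1.0000 + 1.3824 - 2.0750
  = 0.3074 bits

True. I(P;Q) = 0.3074 bits, which is > 0.0 bits.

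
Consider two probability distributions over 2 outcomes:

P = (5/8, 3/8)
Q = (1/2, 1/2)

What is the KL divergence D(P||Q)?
D(P||Q) = Σ P(i) log₂(P(i)/Q(i))
  i=0: (5/8) × log₂((5/8)/(1/2)) = (5/8) × log₂(5/4) = 0.2012
  i=1: (3/8) × log₂((3/8)/(1/2)) = (3/8) × log₂(3/4) = -0.1556
D(P||Q) = 0.2012 - 0.1556
  = 0.0456 bits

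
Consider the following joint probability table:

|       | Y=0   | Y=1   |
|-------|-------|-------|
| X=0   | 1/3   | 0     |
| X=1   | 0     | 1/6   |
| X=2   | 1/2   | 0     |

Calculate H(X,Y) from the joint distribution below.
H(X,Y) = -Σ P(X,Y) log₂ P(X,Y), summed over the non-zero cells:
H(X,Y) = -[(1/3)·log₂(1/3) + (1/6)·log₂(1/6) + (1/2)·log₂(1/2)]
  = 0.5283 + 0.4308 + 0.5000
  = 1.4591 bits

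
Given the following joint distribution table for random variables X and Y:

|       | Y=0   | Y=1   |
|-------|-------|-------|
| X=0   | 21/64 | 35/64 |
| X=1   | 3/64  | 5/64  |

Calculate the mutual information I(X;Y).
Marginal P(X) (row sums):
  P(X=0) = 21/64 + 35/64 = 7/8
  P(X=1) = 3/64 + 5/64 = 1/8
Marginal P(Y) (column sums):
  P(Y=0) = 21/64 + 3/64 = 3/8
  P(Y=1) = 35/64 + 5/64 = 5/8

H(X) = -[(7/8)·log₂(7/8) + (1/8)·log₂(1/8)]
  = 0.1686 + 0.3750
  = 0.5436 bits
H(Y) = -[(3/8)·log₂(3/8) + (5/8)·log₂(5/8)]
  = 0.5306 + 0.4238
  = 0.9544 bits
H(X,Y) = -[(21/64)·log₂(21/64) + (35/64)·log₂(35/64) + (3/64)·log₂(3/64) + (5/64)·log₂(5/64)]
  = 0.5275 + 0.4762 + 0.2070 + 0.2873
  = 1.4980 bits

I(X;Y) = H(X) + H(Y) - H(X,Y)
  = 0.5436 + 0.9544 - 1.4980
  = 0.0000 bits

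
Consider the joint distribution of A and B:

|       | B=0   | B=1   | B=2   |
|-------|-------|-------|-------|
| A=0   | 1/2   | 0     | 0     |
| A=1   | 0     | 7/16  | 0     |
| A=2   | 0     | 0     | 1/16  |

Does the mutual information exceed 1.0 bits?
Marginal P(A) (row sums):
  P(A=0) = 1/2 + 0 + 0 = 1/2
  P(A=1) = 0 + 7/16 + 0 = 7/16
  P(A=2) = 0 + 0 + 1/16 = 1/16
Marginal P(B) (column sums):
  P(B=0) = 1/2 + 0 + 0 = 1/2
  P(B=1) = 0 + 7/16 + 0 = 7/16
  P(B=2) = 0 + 0 + 1/16 = 1/16

H(A) = -[(1/2)·log₂(1/2) + (7/16)·log₂(7/16) + (1/16)·log₂(1/16)]
  = 0.5000 + 0.5218 + 0.2500
  = 1.2718 bits
H(B) = -[(1/2)·log₂(1/2) + (7/16)·log₂(7/16) + (1/16)·log₂(1/16)]
  = 0.5000 + 0.5218 + 0.2500
  = 1.2718 bits
H(A,B) = -[(1/2)·log₂(1/2) + (7/16)·log₂(7/16) + (1/16)·log₂(1/16)]
  = 0.5000 + 0.5218 + 0.2500
  = 1.2718 bits

I(A;B) = H(A) + H(B) - H(A,B)
  = 1.2718 + 1.2718 - 1.2718
  = 1.2718 bits

Yes. I(A;B) = 1.2718 bits, which is > 1.0 bits.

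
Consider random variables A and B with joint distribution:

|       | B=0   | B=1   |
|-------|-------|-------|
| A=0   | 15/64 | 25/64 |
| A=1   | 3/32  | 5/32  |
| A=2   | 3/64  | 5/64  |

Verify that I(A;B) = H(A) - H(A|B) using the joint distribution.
Left side, from I(A;B) = H(A) + H(B) - H(A,B):
Marginal P(A) (row sums):
  P(A=0) = 15/64 + 25/64 = 5/8
  P(A=1) = 3/32 + 5/32 = 1/4
  P(A=2) = 3/64 + 5/64 = 1/8
Marginal P(B) (column sums):
  P(B=0) = 15/64 + 3/32 + 3/64 = 3/8
  P(B=1) = 25/64 + 5/32 + 5/64 = 5/8

H(A) = -[(5/8)·log₂(5/8) + (1/4)·log₂(1/4) + (1/8)·log₂(1/8)]
  = 0.4238 + 0.5000 + 0.3750
  = 1.2988 bits
H(B) = -[(3/8)·log₂(3/8) + (5/8)·log₂(5/8)]
  = 0.5306 + 0.4238
  = 0.9544 bits
H(A,B) = -[(15/64)·log₂(15/64) + (25/64)·log₂(25/64) + (3/32)·log₂(3/32) + (5/32)·log₂(5/32) + (3/64)·log₂(3/64) + (5/64)·log₂(5/64)]
  = 0.4906 + 0.5297 + 0.3202 + 0.4184 + 0.2070 + 0.2873
  = 2.2532 bits

I(A;B) = H(A) + H(B) - H(A,B)
  = 1.2988 + 0.9544 - 2.2532
  = 0.0000 bits

Right side, with H(A|B) computed directly from the conditional probabilities:
H(A|B) = -Σ P(A,B)·log₂ P(A|B), where P(A|B) = P(A,B) / P(B)
  (A=0,B=0): P(A|B) = (15/64)/(3/8) = 5/8;  -(15/64)·log₂(5/8) = 0.1589
  (A=0,B=1): P(A|B) = (25/64)/(5/8) = 5/8;  -(25/64)·log₂(5/8) = 0.2649
  (A=1,B=0): P(A|B) = (3/32)/(3/8) = 1/4;  -(3/32)·log₂(1/4) = 0.1875
  (A=1,B=1): P(A|B) = (5/32)/(5/8) = 1/4;  -(5/32)·log₂(1/4) = 0.3125
  (A=2,B=0): P(A|B) = (3/64)/(3/8) = 1/8;  -(3/64)·log₂(1/8) = 0.1406
  (A=2,B=1): P(A|B) = (5/64)/(5/8) = 1/8;  -(5/64)·log₂(1/8) = 0.2344
H(A|B) = 0.1589 + 0.2649 + 0.1875 + 0.3125 + 0.1406 + 0.2344
  = 1.2988 bits
H(A) - H(A|B) = 1.2988 - 1.2988 = 0.0000 bits

Both sides equal 0.0000 bits, so I(A;B) = H(A) - H(A|B) ✓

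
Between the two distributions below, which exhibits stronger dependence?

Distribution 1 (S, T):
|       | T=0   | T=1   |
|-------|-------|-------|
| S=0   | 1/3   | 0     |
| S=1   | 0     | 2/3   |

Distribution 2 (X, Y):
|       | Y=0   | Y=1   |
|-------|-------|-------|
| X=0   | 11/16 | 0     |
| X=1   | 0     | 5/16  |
Distribution 1 (S, T):
Marginal P(S) (row sums):
  P(S=0) = 1/3 + 0 = 1/3
  P(S=1) = 0 + 2/3 = 2/3
Marginal P(T) (column sums):
  P(T=0) = 1/3 + 0 = 1/3
  P(T=1) = 0 + 2/3 = 2/3

H(S) = -[(1/3)·log₂(1/3) + (2/3)·log₂(2/3)]
  = 0.5283 + 0.3900
  = 0.9183 bits
H(T) = -[(1/3)·log₂(1/3) + (2/3)·log₂(2/3)]
  = 0.5283 + 0.3900
  = 0.9183 bits
H(S,T) = -[(1/3)·log₂(1/3) + (2/3)·log₂(2/3)]
  = 0.5283 + 0.3900
  = 0.9183 bits

I(S;T) = H(S) + H(T) - H(S,T)
  = 0.9183 + 0.9183 - 0.9183
  = 0.9183 bits

Distribution 2 (X, Y):
Marginal P(X) (row sums):
  P(X=0) = 11/16 + 0 = 11/16
  P(X=1) = 0 + 5/16 = 5/16
Marginal P(Y) (column sums):
  P(Y=0) = 11/16 + 0 = 11/16
  P(Y=1) = 0 + 5/16 = 5/16

H(X) = -[(11/16)·log₂(11/16) + (5/16)·log₂(5/16)]
  = 0.3716 + 0.5244
  = 0.8960 bits
H(Y) = -[(11/16)·log₂(11/16) + (5/16)·log₂(5/16)]
  = 0.3716 + 0.5244
  = 0.8960 bits
H(X,Y) = -[(11/16)·log₂(11/16) + (5/16)·log₂(5/16)]
  = 0.3716 + 0.5244
  = 0.8960 bits

I(X;Y) = H(X) + H(Y) - H(X,Y)
  = 0.8960 + 0.8960 - 0.8960
  = 0.8960 bits

I(S;T) = 0.9183 bits > I(X;Y) = 0.8960 bits, so (S, T) has the higher mutual information (stronger dependence).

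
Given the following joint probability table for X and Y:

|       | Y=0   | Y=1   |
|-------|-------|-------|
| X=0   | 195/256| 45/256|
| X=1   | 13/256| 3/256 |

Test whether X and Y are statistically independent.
Marginal P(X) (row sums):
  P(X=0) = 195/256 + 45/256 = 15/16
  P(X=1) = 13/256 + 3/256 = 1/16
Marginal P(Y) (column sums):
  P(Y=0) = 195/256 + 13/256 = 13/16
  P(Y=1) = 45/256 + 3/256 = 3/16

X and Y are independent iff P(X=i,Y=j) = P(X=i)·P(Y=j) for every cell.
  P(X=0)·P(Y=0) = 15/16 × 13/16 = 195/256 = P(X=0,Y=0) ✓
  P(X=0)·P(Y=1) = 15/16 × 3/16 = 45/256 = P(X=0,Y=1) ✓
  P(X=1)·P(Y=0) = 1/16 × 13/16 = 13/256 = P(X=1,Y=0) ✓
  P(X=1)·P(Y=1) = 1/16 × 3/16 = 3/256 = P(X=1,Y=1) ✓

Yes, X and Y are independent: every cell factors, so I(X;Y) = 0 bits.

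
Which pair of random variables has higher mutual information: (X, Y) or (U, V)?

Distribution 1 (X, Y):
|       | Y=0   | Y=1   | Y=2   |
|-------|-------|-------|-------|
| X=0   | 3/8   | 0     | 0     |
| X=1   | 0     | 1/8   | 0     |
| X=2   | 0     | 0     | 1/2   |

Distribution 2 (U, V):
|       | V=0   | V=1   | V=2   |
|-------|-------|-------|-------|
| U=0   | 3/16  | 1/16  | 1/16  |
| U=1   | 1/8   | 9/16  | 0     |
Distribution 1 (X, Y):
Marginal P(X) (row sums):
  P(X=0) = 3/8 + 0 + 0 = 3/8
  P(X=1) = 0 + 1/8 + 0 = 1/8
  P(X=2) = 0 + 0 + 1/2 = 1/2
Marginal P(Y) (column sums):
  P(Y=0) = 3/8 + 0 + 0 = 3/8
  P(Y=1) = 0 + 1/8 + 0 = 1/8
  P(Y=2) = 0 + 0 + 1/2 = 1/2

H(X) = -[(3/8)·log₂(3/8) + (1/8)·log₂(1/8) + (1/2)·log₂(1/2)]
  = 0.5306 + 0.3750 + 0.5000
  = 1.4056 bits
H(Y) = -[(3/8)·log₂(3/8) + (1/8)·log₂(1/8) + (1/2)·log₂(1/2)]
  = 0.5306 + 0.3750 + 0.5000
  = 1.4056 bits
H(X,Y) = -[(3/8)·log₂(3/8) + (1/8)·log₂(1/8) + (1/2)·log₂(1/2)]
  = 0.5306 + 0.3750 + 0.5000
  = 1.4056 bits

I(X;Y) = H(X) + H(Y) - H(X,Y)
  = 1.4056 + 1.4056 - 1.4056
  = 1.4056 bits

Distribution 2 (U, V):
Marginal P(U) (row sums):
  P(U=0) = 3/16 + 1/16 + 1/16 = 5/16
  P(U=1) = 1/8 + 9/16 + 0 = 11/16
Marginal P(V) (column sums):
  P(V=0) = 3/16 + 1/8 = 5/16
  P(V=1) = 1/16 + 9/16 = 5/8
  P(V=2) = 1/16 + 0 = 1/16

H(U) = -[(5/16)·log₂(5/16) + (11/16)·log₂(11/16)]
  = 0.5244 + 0.3716
  = 0.8960 bits
H(V) = -[(5/16)·log₂(5/16) + (5/8)·log₂(5/8) + (1/16)·log₂(1/16)]
  = 0.5244 + 0.4238 + 0.2500
  = 1.1982 bits
H(U,V) = -[(3/16)·log₂(3/16) + (1/16)·log₂(1/16) + (1/16)·log₂(1/16) + (1/8)·log₂(1/8) + (9/16)·log₂(9/16)]
  = 0.4528 + 0.2500 + 0.2500 + 0.3750 + 0.4669
  = 1.7947 bits

I(U;V) = H(U) + H(V) - H(U,V)
  = 0.8960 + 1.1982 - 1.7947
  = 0.2995 bits

I(X;Y) = 1.4056 bits > I(U;V) = 0.2995 bits, so (X, Y) has the higher mutual information (stronger dependence).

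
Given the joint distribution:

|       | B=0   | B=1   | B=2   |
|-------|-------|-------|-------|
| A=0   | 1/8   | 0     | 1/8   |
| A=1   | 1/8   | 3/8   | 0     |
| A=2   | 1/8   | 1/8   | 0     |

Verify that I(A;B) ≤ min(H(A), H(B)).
Marginal P(A) (row sums):
  P(A=0) = 1/8 + 0 + 1/8 = 1/4
  P(A=1) = 1/8 + 3/8 + 0 = 1/2
  P(A=2) = 1/8 + 1/8 + 0 = 1/4
Marginal P(B) (column sums):
  P(B=0) = 1/8 + 1/8 + 1/8 = 3/8
  P(B=1) = 0 + 3/8 + 1/8 = 1/2
  P(B=2) = 1/8 + 0 + 0 = 1/8

H(A) = -[(1/4)·log₂(1/4) + (1/2)·log₂(1/2) + (1/4)·log₂(1/4)]
  = 0.5000 + 0.5000 + 0.5000
  = 1.5000 bits
H(B) = -[(3/8)·log₂(3/8) + (1/2)·log₂(1/2) + (1/8)·log₂(1/8)]
  = 0.5306 + 0.5000 + 0.3750
  = 1.4056 bits
H(A,B) = -[(1/8)·log₂(1/8) + (1/8)·log₂(1/8) + (1/8)·log₂(1/8) + (3/8)·log₂(3/8) + (1/8)·log₂(1/8) + (1/8)·log₂(1/8)]
  = 0.3750 + 0.3750 + 0.3750 + 0.5306 + 0.3750 + 0.3750
  = 2.4056 bits

I(A;B) = H(A) + H(B) - H(A,B)
  = 1.5000 + 1.4056 - 2.4056
  = 0.5000 bits

min(H(A), H(B)) = min(1.5000, 1.4056) = 1.4056 bits
Since 0.5000 ≤ 1.4056, the bound is satisfied ✓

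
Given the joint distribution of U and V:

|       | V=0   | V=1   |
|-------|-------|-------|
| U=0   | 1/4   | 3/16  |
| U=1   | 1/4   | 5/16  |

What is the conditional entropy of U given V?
Marginal P(V) (column sums):
  P(V=0) = 1/4 + 1/4 = 1/2
  P(V=1) = 3/16 + 5/16 = 1/2

H(U|V) = -Σ P(U,V)·log₂ P(U|V), where P(U|V) = P(U,V) / P(V)
  (U=0,V=0): P(U|V) = (1/4)/(1/2) = 1/2;  -(1/4)·log₂(1/2) = 0.2500
  (U=0,V=1): P(U|V) = (3/16)/(1/2) = 3/8;  -(3/16)·log₂(3/8) = 0.2653
  (U=1,V=0): P(U|V) = (1/4)/(1/2) = 1/2;  -(1/4)·log₂(1/2) = 0.2500
  (U=1,V=1): P(U|V) = (5/16)/(1/2) = 5/8;  -(5/16)·log₂(5/8) = 0.2119
H(U|V) = 0.2500 + 0.2653 + 0.2500 + 0.2119
  = 0.9772 bits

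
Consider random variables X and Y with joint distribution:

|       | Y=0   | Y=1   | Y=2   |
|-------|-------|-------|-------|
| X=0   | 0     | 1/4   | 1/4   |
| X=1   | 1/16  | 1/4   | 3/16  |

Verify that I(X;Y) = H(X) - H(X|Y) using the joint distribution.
Left side, from I(X;Y) = H(X) + H(Y) - H(X,Y):
Marginal P(X) (row sums):
  P(X=0) = 0 + 1/4 + 1/4 = 1/2
  P(X=1) = 1/16 + 1/4 + 3/16 = 1/2
Marginal P(Y) (column sums):
  P(Y=0) = 0 + 1/16 = 1/16
  P(Y=1) = 1/4 + 1/4 = 1/2
  P(Y=2) = 1/4 + 3/16 = 7/16

H(X) = -[(1/2)·log₂(1/2) + (1/2)·log₂(1/2)]
  = 0.5000 + 0.5000
  = 1.0000 bits
H(Y) = -[(1/16)·log₂(1/16) + (1/2)·log₂(1/2) + (7/16)·log₂(7/16)]
  = 0.2500 + 0.5000 + 0.5218
  = 1.2718 bits
H(X,Y) = -[(1/4)·log₂(1/4) + (1/4)·log₂(1/4) + (1/16)·log₂(1/16) + (1/4)·log₂(1/4) + (3/16)·log₂(3/16)]
  = 0.5000 + 0.5000 + 0.2500 + 0.5000 + 0.4528
  = 2.2028 bits

I(X;Y) = H(X) + H(Y) - H(X,Y)
  = 1.0000 + 1.2718 - 2.2028
  = 0.0690 bits

Right side, with H(X|Y) computed directly from the conditional probabilities:
H(X|Y) = -Σ P(X,Y)·log₂ P(X|Y), where P(X|Y) = P(X,Y) / P(Y)
  (cells with P(X,Y) = 0 contribute 0)
  (X=0,Y=1): P(X|Y) = (1/4)/(1/2) = 1/2;  -(1/4)·log₂(1/2) = 0.2500
  (X=0,Y=2): P(X|Y) = (1/4)/(7/16) = 4/7;  -(1/4)·log₂(4/7) = 0.2018
  (X=1,Y=0): P(X|Y) = (1/16)/(1/16) = 1;  -(1/16)·log₂(1) = 0.0000
  (X=1,Y=1): P(X|Y) = (1/4)/(1/2) = 1/2;  -(1/4)·log₂(1/2) = 0.2500
  (X=1,Y=2): P(X|Y) = (3/16)/(7/16) = 3/7;  -(3/16)·log₂(3/7) = 0.2292
H(X|Y) = 0.2500 + 0.2018 + 0.0000 + 0.2500 + 0.2292
  = 0.9310 bits
H(X) - H(X|Y) = 1.0000 - 0.9310 = 0.0690 bits

Both sides equal 0.0690 bits, so I(X;Y) = H(X) - H(X|Y) ✓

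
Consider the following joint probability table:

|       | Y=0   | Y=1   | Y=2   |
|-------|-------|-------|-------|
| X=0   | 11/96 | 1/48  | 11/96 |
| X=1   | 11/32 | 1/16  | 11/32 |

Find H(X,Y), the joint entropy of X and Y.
H(X,Y) = -Σ P(X,Y) log₂ P(X,Y), summed over the non-zero cells:
H(X,Y) = -[(11/96)·log₂(11/96) + (1/48)·log₂(1/48) + (11/96)·log₂(11/96) + (11/32)·log₂(11/32) + (1/16)·log₂(1/16) + (11/32)·log₂(11/32)]
  = 0.3581 + 0.1164 + 0.3581 + 0.5296 + 0.2500 + 0.5296
  = 2.1418 bits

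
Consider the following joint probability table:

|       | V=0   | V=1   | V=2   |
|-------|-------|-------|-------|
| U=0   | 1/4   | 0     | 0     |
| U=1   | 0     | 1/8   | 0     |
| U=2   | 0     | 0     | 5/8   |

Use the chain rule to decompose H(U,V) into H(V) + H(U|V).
By the chain rule: H(U,V) = H(V) + H(U|V)

Marginal P(V) (column sums):
  P(V=0) = 1/4 + 0 + 0 = 1/4
  P(V=1) = 0 + 1/8 + 0 = 1/8
  P(V=2) = 0 + 0 + 5/8 = 5/8
H(V) = -[(1/4)·log₂(1/4) + (1/8)·log₂(1/8) + (5/8)·log₂(5/8)]
  = 0.5000 + 0.3750 + 0.4238
  = 1.2988 bits
H(U|V) = -Σ P(U,V)·log₂ P(U|V), where P(U|V) = P(U,V) / P(V)
  (cells with P(U,V) = 0 contribute 0)
  (U=0,V=0): P(U|V) = (1/4)/(1/4) = 1;  -(1/4)·log₂(1) = 0.0000
  (U=1,V=1): P(U|V) = (1/8)/(1/8) = 1;  -(1/8)·log₂(1) = 0.0000
  (U=2,V=2): P(U|V) = (5/8)/(5/8) = 1;  -(5/8)·log₂(1) = 0.0000
H(U|V) = 0.0000 + 0.0000 + 0.0000
  = 0.0000 bits

H(U,V) = H(V) + H(U|V) = 1.2988 + 0.0000 = 1.2988 bits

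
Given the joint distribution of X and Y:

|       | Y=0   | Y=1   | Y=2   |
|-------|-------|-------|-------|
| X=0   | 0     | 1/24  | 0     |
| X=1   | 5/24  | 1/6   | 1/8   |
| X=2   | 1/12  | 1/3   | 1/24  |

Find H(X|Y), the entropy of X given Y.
Marginal P(Y) (column sums):
  P(Y=0) = 0 + 5/24 + 1/12 = 7/24
  P(Y=1) = 1/24 + 1/6 + 1/3 = 13/24
  P(Y=2) = 0 + 1/8 + 1/24 = 1/6

H(X|Y) = -Σ P(X,Y)·log₂ P(X|Y), where P(X|Y) = P(X,Y) / P(Y)
  (cells with P(X,Y) = 0 contribute 0)
  (X=0,Y=1): P(X|Y) = (1/24)/(13/24) = 1/13;  -(1/24)·log₂(1/13) = 0.1542
  (X=1,Y=0): P(X|Y) = (5/24)/(7/24) = 5/7;  -(5/24)·log₂(5/7) = 0.1011
  (X=1,Y=1): P(X|Y) = (1/6)/(13/24) = 4/13;  -(1/6)·log₂(4/13) = 0.2834
  (X=1,Y=2): P(X|Y) = (1/8)/(1/6) = 3/4;  -(1/8)·log₂(3/4) = 0.0519
  (X=2,Y=0): P(X|Y) = (1/12)/(7/24) = 2/7;  -(1/12)·log₂(2/7) = 0.1506
  (X=2,Y=1): P(X|Y) = (1/3)/(13/24) = 8/13;  -(1/3)·log₂(8/13) = 0.2335
  (X=2,Y=2): P(X|Y) = (1/24)/(1/6) = 1/4;  -(1/24)·log₂(1/4) = 0.0833
H(X|Y) = 0.1542 + 0.1011 + 0.2834 + 0.0519 + 0.1506 + 0.2335 + 0.0833
  = 1.0580 bits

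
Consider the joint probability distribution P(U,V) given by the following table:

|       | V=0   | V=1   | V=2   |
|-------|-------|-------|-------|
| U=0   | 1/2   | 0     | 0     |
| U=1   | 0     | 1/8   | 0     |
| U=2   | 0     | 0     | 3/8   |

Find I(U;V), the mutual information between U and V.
Marginal P(U) (row sums):
  P(U=0) = 1/2 + 0 + 0 = 1/2
  P(U=1) = 0 + 1/8 + 0 = 1/8
  P(U=2) = 0 + 0 + 3/8 = 3/8
Marginal P(V) (column sums):
  P(V=0) = 1/2 + 0 + 0 = 1/2
  P(V=1) = 0 + 1/8 + 0 = 1/8
  P(V=2) = 0 + 0 + 3/8 = 3/8

H(U) = -[(1/2)·log₂(1/2) + (1/8)·log₂(1/8) + (3/8)·log₂(3/8)]
  = 0.5000 + 0.3750 + 0.5306
  = 1.4056 bits
H(V) = -[(1/2)·log₂(1/2) + (1/8)·log₂(1/8) + (3/8)·log₂(3/8)]
  = 0.5000 + 0.3750 + 0.5306
  = 1.4056 bits
H(U,V) = -[(1/2)·log₂(1/2) + (1/8)·log₂(1/8) + (3/8)·log₂(3/8)]
  = 0.5000 + 0.3750 + 0.5306
  = 1.4056 bits

I(U;V) = H(U) + H(V) - H(U,V)
  = 1.4056 + 1.4056 - 1.4056
  = 1.4056 bits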